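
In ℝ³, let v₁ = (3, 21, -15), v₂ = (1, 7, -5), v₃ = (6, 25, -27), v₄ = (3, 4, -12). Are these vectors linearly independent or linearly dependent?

linearly dependent

There are 4 vectors in a 3-dimensional space, so they cannot be linearly independent.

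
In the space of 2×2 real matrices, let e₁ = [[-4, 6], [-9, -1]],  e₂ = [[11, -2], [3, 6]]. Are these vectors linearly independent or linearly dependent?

Write each element as a coordinate vector in ℝ⁴ using {E₁₁, E₁₂, E₂₁, E₂₂}.
Place the vectors as rows of a 2×4 matrix and reduce to echelon form.
The reduction yields 2 nonzero rows, so the rank is 2.
Since rank = 2 (the number of vectors), the set is linearly independent.

linearly independent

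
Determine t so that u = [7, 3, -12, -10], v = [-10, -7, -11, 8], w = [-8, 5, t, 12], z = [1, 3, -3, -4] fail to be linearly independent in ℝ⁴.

The set is linearly dependent precisely when det[u; v; w; z] = 0.
Cofactor expansion gives det = 162*t - 6318.
Setting this to zero gives t = 39.

t = 39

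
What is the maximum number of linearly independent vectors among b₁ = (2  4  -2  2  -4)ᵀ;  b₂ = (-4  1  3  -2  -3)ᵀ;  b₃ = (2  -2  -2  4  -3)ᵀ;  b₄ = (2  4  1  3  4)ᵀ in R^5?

Apply Gaussian elimination to the matrix whose rows are b₁, b₂, b₃, b₄.
The echelon form has 4 nonzero rows, so the rank is 4.

4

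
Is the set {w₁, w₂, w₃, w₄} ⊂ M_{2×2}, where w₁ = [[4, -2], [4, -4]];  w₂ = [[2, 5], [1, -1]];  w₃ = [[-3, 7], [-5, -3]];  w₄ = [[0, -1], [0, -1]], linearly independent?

linearly independent

Take coordinates with respect to the standard basis {E₁₁, E₁₂, E₂₁, E₂₂}.
Form the 4×4 matrix with these as columns; its determinant is -6.
A nonzero determinant means the columns are linearly independent.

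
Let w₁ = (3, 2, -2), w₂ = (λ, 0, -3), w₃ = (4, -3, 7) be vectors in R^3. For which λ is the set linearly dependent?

Place the vectors as rows of a 3×3 matrix; dependence ⇔ determinant zero.
Cofactor expansion gives det = -8*λ - 51.
This vanishes exactly when λ = -51/8.

λ = -51/8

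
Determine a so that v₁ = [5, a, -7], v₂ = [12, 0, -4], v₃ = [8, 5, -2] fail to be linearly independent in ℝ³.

Place the vectors as rows of a 3×3 matrix; dependence ⇔ determinant zero.
The determinant works out to -8*a - 320.
Setting this to zero gives a = -40.

a = -40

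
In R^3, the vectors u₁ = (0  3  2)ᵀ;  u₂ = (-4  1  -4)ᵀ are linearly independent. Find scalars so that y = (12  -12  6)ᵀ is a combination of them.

Write y = α₁u₁ + α₂u₂ and equate components.
Back-substitution yields (α₁, α₂) = (-3, -3).

y = -3u₁ - 3u₂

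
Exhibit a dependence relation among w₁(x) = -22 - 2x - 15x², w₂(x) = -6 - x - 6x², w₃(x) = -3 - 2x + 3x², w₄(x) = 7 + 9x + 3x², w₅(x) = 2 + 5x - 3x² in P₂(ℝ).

Take coordinates with respect to {1, x, x²}.
Solve the homogeneous system with w₁, w₂, w₃, w₄, w₅ as columns by row-reducing the coefficient matrix.
One solution (up to scaling) is (2, -7, -3, -1, 0).

2w₁ - 7w₂ - 3w₃ - w₄ = 0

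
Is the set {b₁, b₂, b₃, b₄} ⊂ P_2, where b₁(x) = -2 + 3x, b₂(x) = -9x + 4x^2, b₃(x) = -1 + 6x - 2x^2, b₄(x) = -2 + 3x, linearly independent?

linearly dependent

Write each element as a coordinate vector in ℝ³ using {1, x, x^2}.
There are 4 vectors in a 3-dimensional space, so they cannot be linearly independent.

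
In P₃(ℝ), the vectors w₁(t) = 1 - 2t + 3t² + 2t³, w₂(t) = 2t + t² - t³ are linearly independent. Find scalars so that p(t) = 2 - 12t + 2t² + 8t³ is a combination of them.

p = 2w₁ - 4w₂

Identify each element with its coordinate vector in ℝ⁴ via {1, t, …, t³}.
Write p = c₁w₁ + c₂w₂ and equate components.
Back-substitution yields (c₁, c₂) = (2, -4).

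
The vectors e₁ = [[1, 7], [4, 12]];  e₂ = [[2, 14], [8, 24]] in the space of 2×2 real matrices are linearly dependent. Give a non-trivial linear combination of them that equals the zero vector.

Pass to coordinate vectors relative to the basis {E₁₁, E₁₂, E₂₁, E₂₂}.
Solve the homogeneous system with e₁, e₂ as columns by row-reducing the coefficient matrix.
The free variable yields coefficients (2, -1) (any nonzero multiple also works).

2e₁ - e₂ = 0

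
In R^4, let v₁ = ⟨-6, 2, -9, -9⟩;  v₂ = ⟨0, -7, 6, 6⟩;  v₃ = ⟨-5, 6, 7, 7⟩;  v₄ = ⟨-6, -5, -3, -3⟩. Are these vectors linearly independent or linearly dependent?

linearly dependent

Row-reduce the matrix whose columns are v₁, v₂, v₃, v₄.
The reduction yields 3 nonzero rows, so the rank is 3.
Since rank 3 < 4, the set is linearly dependent.
Indeed v₁ + v₂ - v₄ = 0.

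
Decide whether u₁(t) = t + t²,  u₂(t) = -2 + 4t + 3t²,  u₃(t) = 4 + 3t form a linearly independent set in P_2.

linearly independent

Write each element as a coordinate vector in ℝ³ using {1, t, t²}.
Place the vectors as rows of a 3×3 matrix and reduce to echelon form.
The reduction yields 3 nonzero rows, so the rank is 3.
Since rank = 3 (the number of vectors), the set is linearly independent.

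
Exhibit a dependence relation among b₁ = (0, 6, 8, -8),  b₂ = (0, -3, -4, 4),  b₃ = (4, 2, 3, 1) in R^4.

Solve the homogeneous system with b₁, b₂, b₃ as columns by row-reducing the coefficient matrix.
A generator of the null space is (1, 2, 0).

b₁ + 2b₂ = 0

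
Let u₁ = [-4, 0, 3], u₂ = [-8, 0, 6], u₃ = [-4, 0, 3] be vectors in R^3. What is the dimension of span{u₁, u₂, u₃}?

dim = 1

Form the matrix with u₁, u₂, u₃ as columns and reduce.
The echelon form has 1 nonzero row, so the rank is 1.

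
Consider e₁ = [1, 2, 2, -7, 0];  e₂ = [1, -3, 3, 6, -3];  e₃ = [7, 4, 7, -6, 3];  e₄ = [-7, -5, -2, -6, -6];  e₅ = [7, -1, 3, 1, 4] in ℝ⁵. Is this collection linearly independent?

The matrix [e₁|e₂|e₃|e₄|e₅] has determinant 1917.
A nonzero determinant means the columns are linearly independent.

linearly independent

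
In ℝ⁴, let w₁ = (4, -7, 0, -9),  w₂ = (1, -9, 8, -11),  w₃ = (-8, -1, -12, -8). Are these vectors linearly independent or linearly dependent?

Place the vectors as rows of a 3×4 matrix and reduce to echelon form.
The reduction yields 3 nonzero rows, so the rank is 3.
Since rank = 3 (the number of vectors), the set is linearly independent.

linearly independent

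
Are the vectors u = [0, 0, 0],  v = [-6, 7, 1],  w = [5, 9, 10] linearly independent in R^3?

One of the vectors is the zero vector, so the set is linearly dependent.

linearly dependent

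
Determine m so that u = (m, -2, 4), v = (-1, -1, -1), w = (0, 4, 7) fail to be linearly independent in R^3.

The set is linearly dependent precisely when det[u; v; w] = 0.
Cofactor expansion gives det = -3*m - 30.
Setting this to zero gives m = -10.

m = -10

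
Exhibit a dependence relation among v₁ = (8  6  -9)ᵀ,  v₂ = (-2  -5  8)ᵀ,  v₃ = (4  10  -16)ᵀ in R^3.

2v₂ + v₃ = 0

Write the vectors as columns of a matrix and find a nonzero vector in its null space.
A generator of the null space is (0, 2, 1).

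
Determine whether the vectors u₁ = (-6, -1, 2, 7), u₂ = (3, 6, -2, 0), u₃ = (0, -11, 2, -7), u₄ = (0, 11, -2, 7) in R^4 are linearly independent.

Place the vectors as rows of a 4×4 matrix and reduce to echelon form.
The reduction yields 2 nonzero rows, so the rank is 2.
Since rank 2 < 4, the set is linearly dependent.

linearly dependent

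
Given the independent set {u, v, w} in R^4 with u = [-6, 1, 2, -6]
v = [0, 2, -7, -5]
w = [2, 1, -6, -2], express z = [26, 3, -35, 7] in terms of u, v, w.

Write z = a₁u + … + a₃w and equate components.
Back-substitution yields (a₁, a₂, a₃) = (-4, 3, 1).

z = -4u + 3v + w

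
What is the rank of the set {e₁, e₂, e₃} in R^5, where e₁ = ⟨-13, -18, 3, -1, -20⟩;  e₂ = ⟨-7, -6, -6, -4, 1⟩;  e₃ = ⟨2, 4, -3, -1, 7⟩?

2

Put the 5×3 matrix [e₁|e₂|e₃] into echelon form.
The echelon form has 2 nonzero rows, so the rank is 2.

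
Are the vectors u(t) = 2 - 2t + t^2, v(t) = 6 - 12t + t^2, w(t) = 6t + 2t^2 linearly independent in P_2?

Take coordinates with respect to the standard basis {1, t, t^2}.
Place the vectors as rows of a 3×3 matrix and reduce to echelon form.
The reduction yields 2 nonzero rows, so the rank is 2.
Since rank 2 < 3, the set is linearly dependent.

linearly dependent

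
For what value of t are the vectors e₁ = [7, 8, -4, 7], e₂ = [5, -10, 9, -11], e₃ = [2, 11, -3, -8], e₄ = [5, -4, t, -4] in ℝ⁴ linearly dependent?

t = 17/4

Place the vectors as rows of a 4×4 matrix; dependence ⇔ determinant zero.
The determinant works out to 8823 - 2076*t.
Solving 8823 - 2076*t = 0 yields t = 17/4.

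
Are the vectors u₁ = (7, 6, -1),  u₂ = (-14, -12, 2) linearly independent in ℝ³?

Row-reduce the matrix whose columns are u₁, u₂.
The reduction yields 1 nonzero row, so the rank is 1.
Since rank 1 < 2, the set is linearly dependent.

linearly dependent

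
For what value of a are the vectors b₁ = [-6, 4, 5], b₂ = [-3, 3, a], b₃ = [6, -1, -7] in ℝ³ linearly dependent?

Place the vectors as rows of a 3×3 matrix; dependence ⇔ determinant zero.
Expanding, det = 18*a - 33.
Solving 18*a - 33 = 0 yields a = 11/6.

a = 11/6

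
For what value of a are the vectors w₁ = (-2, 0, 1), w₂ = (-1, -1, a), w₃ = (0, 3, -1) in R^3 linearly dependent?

a = 5/6

The vectors are dependent exactly when the determinant of the matrix with rows w₁, w₂, w₃ vanishes.
The determinant works out to 6*a - 5.
Setting this to zero gives a = 5/6.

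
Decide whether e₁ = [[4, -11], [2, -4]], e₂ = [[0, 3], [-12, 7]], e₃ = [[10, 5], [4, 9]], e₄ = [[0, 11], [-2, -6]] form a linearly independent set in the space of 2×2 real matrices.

linearly independent

Take coordinates with respect to the standard basis {E₁₁, E₁₂, E₂₁, E₂₂}.
Form the 4×4 matrix with these as columns; its determinant is -20376.
A nonzero determinant means the columns are linearly independent.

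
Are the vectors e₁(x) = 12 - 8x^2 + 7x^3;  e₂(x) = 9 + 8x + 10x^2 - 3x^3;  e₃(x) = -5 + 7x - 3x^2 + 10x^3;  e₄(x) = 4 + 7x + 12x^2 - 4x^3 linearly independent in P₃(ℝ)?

linearly independent

Write each element as a coordinate vector in ℝ⁴ using {1, x, …, x^3}.
Form the 4×4 matrix with these as columns; its determinant is -3017.
A nonzero determinant means the columns are linearly independent.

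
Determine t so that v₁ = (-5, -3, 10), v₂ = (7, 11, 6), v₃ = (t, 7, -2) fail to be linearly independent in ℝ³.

t = 6

Dependence holds iff the 3×3 matrix [v₁ v₂ v₃] is singular.
The determinant works out to 768 - 128*t.
Setting this to zero gives t = 6.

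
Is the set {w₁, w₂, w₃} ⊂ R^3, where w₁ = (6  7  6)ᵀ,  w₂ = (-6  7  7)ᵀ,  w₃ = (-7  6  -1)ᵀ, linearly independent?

Place the vectors as rows of a 3×3 matrix and reduce to echelon form.
The reduction yields 3 nonzero rows, so the rank is 3.
Since rank = 3 (the number of vectors), the set is linearly independent.

linearly independent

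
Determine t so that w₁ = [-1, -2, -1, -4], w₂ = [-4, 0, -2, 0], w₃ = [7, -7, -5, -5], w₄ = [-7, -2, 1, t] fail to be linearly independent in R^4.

t = -32/3

Place the vectors as rows of a 4×4 matrix; dependence ⇔ determinant zero.
Cofactor expansion gives det = 54*t + 576.
This vanishes exactly when t = -32/3.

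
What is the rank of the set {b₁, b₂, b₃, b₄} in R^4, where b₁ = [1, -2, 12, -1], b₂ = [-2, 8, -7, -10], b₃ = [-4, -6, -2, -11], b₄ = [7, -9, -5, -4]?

Row-reduce the 4×4 matrix with these as rows.
Exactly 4 pivots survive; hence the rank is 4.

4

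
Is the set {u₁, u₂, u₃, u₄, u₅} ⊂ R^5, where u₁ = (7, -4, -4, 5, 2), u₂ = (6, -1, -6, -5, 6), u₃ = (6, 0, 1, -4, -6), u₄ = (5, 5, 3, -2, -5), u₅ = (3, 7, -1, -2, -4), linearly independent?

Form the 5×5 matrix with these as columns; its determinant is -19602.
A nonzero determinant means the columns are linearly independent.

linearly independent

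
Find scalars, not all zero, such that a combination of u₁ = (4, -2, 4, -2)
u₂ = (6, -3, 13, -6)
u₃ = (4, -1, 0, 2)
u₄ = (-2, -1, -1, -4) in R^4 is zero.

3u₁ - u₂ - 2u₃ - u₄ = 0

Set up α₁u₁ + … + α₄u₄ = 0 and solve the homogeneous system.
The free variable yields coefficients (3, -1, -2, -1) (any nonzero multiple also works).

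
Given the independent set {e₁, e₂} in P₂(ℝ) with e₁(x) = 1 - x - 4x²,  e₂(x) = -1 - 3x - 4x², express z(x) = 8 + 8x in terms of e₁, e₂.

z = 4e₁ - 4e₂

Identify each element with its coordinate vector in ℝ³ via {1, x, x²}.
Solve the system with e₁, e₂ as columns and z as the right-hand side.
Row-reducing the augmented matrix gives the unique coefficients (α₁, α₂) = (4, -4).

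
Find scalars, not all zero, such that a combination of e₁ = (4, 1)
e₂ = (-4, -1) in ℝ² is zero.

e₁ + e₂ = 0

Solve the homogeneous system with e₁, e₂ as columns by row-reducing the coefficient matrix.
One solution (up to scaling) is (1, 1).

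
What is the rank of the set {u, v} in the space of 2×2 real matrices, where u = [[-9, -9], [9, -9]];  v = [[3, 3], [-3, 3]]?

1

Represent each element by its coordinate vector in ℝ⁴.
Apply Gaussian elimination to the matrix whose rows are u, v.
The echelon form has 1 nonzero row, so the rank is 1.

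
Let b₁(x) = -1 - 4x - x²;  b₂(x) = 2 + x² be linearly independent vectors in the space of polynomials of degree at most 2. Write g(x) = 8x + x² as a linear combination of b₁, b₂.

Work in coordinates with respect to the standard basis {1, x, x²}.
Set up the augmented matrix [b₁ | b₂ | g] and row-reduce.
Row-reducing the augmented matrix gives the unique coefficients (a₁, a₂) = (-2, -1).

g = -2b₁ - b₂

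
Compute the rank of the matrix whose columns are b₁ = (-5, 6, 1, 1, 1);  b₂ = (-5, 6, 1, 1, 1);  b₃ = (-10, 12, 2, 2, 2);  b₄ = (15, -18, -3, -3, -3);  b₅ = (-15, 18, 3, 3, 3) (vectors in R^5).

Form the matrix with b₁, b₂, b₃, b₄, b₅ as columns and reduce.
The echelon form has 1 nonzero row, so the rank is 1.

1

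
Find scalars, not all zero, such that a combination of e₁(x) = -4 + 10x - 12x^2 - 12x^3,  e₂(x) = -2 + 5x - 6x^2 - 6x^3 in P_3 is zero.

e₁ - 2e₂ = 0

Take coordinates with respect to {1, x, …, x^3}.
Write the vectors as columns of a matrix and find a nonzero vector in its null space.
A generator of the null space is (1, -2).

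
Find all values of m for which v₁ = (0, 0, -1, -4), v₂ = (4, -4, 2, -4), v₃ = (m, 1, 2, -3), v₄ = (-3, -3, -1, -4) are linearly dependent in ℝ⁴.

The vectors are dependent exactly when the determinant of the matrix with rows v₁, v₂, v₃, v₄ vanishes.
Cofactor expansion gives det = 300 - 36*m.
This vanishes exactly when m = 25/3.

m = 25/3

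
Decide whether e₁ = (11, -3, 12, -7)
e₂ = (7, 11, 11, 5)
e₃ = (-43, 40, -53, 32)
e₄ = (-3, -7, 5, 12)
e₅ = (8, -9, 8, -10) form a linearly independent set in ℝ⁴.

linearly dependent

There are 5 vectors in a 4-dimensional space, so they cannot be linearly independent.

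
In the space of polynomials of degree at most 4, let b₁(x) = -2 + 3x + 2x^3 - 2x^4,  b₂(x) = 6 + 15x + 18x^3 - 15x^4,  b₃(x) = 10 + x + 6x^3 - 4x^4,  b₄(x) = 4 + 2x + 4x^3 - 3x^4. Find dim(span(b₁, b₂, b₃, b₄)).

Represent each element by its coordinate vector in ℝ⁵.
Apply Gaussian elimination to the matrix whose rows are b₁, b₂, b₃, b₄.
There are 2 pivot columns, so rank = 2.

2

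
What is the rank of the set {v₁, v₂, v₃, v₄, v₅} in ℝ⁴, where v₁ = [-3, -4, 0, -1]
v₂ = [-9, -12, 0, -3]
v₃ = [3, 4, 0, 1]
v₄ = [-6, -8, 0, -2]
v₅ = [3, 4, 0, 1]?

Form the matrix with v₁, v₂, v₃, v₄, v₅ as columns and reduce.
There is 1 pivot column, so rank = 1.
(With 5 elements in a 4-dimensional space the rank is at most 4.)

rank 1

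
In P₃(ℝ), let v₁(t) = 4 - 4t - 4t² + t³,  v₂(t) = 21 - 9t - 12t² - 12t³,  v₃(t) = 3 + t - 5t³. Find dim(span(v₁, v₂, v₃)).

dim = 2

Represent each element by its coordinate vector in ℝ⁴.
Put the 4×3 matrix [v₁|v₂|v₃] into echelon form.
Exactly 2 pivots survive; hence the rank is 2.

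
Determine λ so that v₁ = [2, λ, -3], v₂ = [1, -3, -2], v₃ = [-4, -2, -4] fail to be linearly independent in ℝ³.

The vectors are dependent exactly when the determinant of the matrix with rows v₁, v₂, v₃ vanishes.
The determinant works out to 12*λ + 58.
Setting this to zero gives λ = -29/6.

λ = -29/6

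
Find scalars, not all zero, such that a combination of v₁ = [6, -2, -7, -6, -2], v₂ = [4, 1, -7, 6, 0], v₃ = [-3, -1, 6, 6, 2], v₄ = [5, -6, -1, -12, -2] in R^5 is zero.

2v₁ - v₂ + v₃ - v₄ = 0

Set up α₁v₁ + … + α₄v₄ = 0 and solve the homogeneous system.
One solution (up to scaling) is (2, -1, 1, -1).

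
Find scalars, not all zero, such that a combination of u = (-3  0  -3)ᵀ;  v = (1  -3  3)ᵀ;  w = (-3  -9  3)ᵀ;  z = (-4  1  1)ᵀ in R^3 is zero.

Set up α₁u + … + α₄z = 0 and solve the homogeneous system.
A generator of the null space is (2, 3, -1, 0).

2u + 3v - w = 0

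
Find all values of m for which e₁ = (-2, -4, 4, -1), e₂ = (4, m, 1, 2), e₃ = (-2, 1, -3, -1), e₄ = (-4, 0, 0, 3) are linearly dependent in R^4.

m = 11/7

The vectors are dependent exactly when the determinant of the matrix with rows e₁, e₂, e₃, e₄ vanishes.
Cofactor expansion gives det = 70*m - 110.
Solving 70*m - 110 = 0 yields m = 11/7.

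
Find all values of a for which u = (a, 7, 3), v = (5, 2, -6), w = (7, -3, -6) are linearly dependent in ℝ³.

a = -57/10

The set is linearly dependent precisely when det[u; v; w] = 0.
Cofactor expansion gives det = -30*a - 171.
Setting this to zero gives a = -57/10.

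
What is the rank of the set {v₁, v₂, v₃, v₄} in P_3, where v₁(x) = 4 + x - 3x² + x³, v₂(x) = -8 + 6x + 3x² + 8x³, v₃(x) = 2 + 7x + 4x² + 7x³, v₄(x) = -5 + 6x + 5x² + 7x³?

Represent each element by its coordinate vector in ℝ⁴.
Form the matrix with v₁, v₂, v₃, v₄ as columns and reduce.
Reduction leaves 3 leading entries, giving rank 3.

3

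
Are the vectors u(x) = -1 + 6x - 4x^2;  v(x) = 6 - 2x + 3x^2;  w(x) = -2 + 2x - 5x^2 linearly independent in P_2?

linearly independent

Write each element as a coordinate vector in ℝ³ using {1, x, x^2}.
Form the 3×3 matrix with these as columns; its determinant is 108.
A nonzero determinant means the columns are linearly independent.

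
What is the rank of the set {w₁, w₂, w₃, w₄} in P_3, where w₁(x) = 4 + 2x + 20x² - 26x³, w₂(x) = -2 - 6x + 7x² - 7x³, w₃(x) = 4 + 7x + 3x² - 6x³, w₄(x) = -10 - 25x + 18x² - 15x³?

rank 2

Pass to coordinate vectors with respect to the basis {1, x, …, x³}.
Row-reduce the 4×4 matrix with these as rows.
Reduction leaves 2 leading entries, giving rank 2.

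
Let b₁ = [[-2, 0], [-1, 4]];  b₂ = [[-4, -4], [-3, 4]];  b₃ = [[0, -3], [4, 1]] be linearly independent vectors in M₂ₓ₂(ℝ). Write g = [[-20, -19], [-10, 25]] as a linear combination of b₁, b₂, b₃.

g = 2b₁ + 4b₂ + b₃

Take coordinate vectors relative to {E₁₁, E₁₂, E₂₁, E₂₂}.
Solve the system with b₁, b₂, b₃ as columns and g as the right-hand side.
Row-reducing the augmented matrix gives the unique coefficients (α₁, α₂, α₃) = (2, 4, 1).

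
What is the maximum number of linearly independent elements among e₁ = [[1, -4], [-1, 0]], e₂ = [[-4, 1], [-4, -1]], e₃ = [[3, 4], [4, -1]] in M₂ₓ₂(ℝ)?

Represent each element by its coordinate vector in ℝ⁴.
Apply Gaussian elimination to the matrix whose rows are e₁, e₂, e₃.
Exactly 3 pivots survive; hence the rank is 3.

3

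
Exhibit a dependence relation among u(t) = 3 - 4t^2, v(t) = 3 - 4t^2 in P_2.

Pass to coordinate vectors relative to the basis {1, t, t^2}.
Set up α₁u + α₂v = 0 and solve the homogeneous system.
A generator of the null space is (1, -1).

u - v = 0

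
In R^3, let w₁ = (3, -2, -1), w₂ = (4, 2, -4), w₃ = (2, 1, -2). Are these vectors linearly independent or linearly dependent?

One vector is a scalar multiple of another, so the set is dependent.

linearly dependent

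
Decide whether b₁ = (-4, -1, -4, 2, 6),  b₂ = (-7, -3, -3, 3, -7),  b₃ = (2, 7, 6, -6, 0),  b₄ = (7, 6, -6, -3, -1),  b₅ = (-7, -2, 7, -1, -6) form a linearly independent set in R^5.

Form the 5×5 matrix with these as columns; its determinant is -6370.
A nonzero determinant means the columns are linearly independent.

linearly independent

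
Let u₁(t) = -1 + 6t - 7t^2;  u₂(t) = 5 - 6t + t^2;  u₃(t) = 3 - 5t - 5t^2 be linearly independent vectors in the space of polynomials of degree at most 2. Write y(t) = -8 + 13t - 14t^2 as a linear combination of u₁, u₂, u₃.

Identify each element with its coordinate vector in ℝ³ via {1, t, t^2}.
Set up the augmented matrix [u₁ | u₂ | u₃ | y] and row-reduce.
Row-reducing the augmented matrix gives the unique coefficients (α₁, α₂, α₃) = (1, -2, 1).

y = u₁ - 2u₂ + u₃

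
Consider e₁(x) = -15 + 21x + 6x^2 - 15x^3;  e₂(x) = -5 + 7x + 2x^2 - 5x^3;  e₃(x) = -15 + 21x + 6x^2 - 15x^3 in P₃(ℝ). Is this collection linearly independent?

Take coordinates with respect to the standard basis {1, x, …, x^3}.
One vector is a scalar multiple of another, so the set is dependent.

linearly dependent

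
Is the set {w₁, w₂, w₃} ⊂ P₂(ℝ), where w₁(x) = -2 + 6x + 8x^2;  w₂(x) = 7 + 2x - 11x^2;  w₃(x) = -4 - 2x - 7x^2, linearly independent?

linearly independent

Take coordinates with respect to the standard basis {1, x, x^2}.
Row-reduce the matrix whose columns are w₁, w₂, w₃.
The reduction yields 3 nonzero rows, so the rank is 3.
Since rank = 3 (the number of vectors), the set is linearly independent.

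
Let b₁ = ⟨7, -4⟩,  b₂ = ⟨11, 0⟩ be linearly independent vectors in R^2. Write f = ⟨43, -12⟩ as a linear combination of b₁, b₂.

f = 3b₁ + 2b₂

Solve the system with b₁, b₂ as columns and f as the right-hand side.
Back-substitution yields (α₁, α₂) = (3, 2).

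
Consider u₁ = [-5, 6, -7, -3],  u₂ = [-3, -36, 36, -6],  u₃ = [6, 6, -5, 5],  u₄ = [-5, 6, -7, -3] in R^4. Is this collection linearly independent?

Two of the vectors are equal, giving an immediate dependence.

linearly dependent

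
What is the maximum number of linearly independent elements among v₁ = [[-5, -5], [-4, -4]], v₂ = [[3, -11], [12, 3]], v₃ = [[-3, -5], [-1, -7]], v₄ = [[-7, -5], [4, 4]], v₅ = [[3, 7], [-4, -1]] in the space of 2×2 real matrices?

4

Pass to coordinate vectors with respect to the basis {E₁₁, E₁₂, E₂₁, E₂₂}.
Row-reduce the 5×4 matrix with these as rows.
There are 4 pivot columns, so rank = 4.
(With 5 elements in a 4-dimensional space the rank is at most 4.)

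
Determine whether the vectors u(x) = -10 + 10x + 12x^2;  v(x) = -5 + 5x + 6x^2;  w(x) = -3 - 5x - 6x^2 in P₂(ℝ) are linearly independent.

Write each element as a coordinate vector in ℝ³ using {1, x, x^2}.
One vector is a scalar multiple of another, so the set is dependent.

linearly dependent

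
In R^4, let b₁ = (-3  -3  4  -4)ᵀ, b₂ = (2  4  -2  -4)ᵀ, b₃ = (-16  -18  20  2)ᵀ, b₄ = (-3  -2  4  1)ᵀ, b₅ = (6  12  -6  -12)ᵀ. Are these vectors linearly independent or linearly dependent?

linearly dependent

There are 5 vectors in a 4-dimensional space, so they cannot be linearly independent.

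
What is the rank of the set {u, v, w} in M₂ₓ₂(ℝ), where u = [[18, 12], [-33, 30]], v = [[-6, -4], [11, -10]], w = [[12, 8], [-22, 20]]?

Pass to coordinate vectors with respect to the basis {E₁₁, E₁₂, E₂₁, E₂₂}.
Apply Gaussian elimination to the matrix whose rows are u, v, w.
Reduction leaves 1 leading entry, giving rank 1.

rank 1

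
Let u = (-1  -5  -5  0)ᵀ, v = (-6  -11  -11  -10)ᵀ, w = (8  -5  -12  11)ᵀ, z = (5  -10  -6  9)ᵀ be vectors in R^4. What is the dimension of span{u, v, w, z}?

dim = 4

Put the 4×4 matrix [u|v|w|z] into echelon form.
The echelon form has 4 nonzero rows, so the rank is 4.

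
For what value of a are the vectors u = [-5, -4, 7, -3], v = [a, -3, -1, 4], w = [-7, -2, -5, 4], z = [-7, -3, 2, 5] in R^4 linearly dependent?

a = -54/7

Dependence holds iff the 4×4 matrix [u v w z] is singular.
Expanding, det = -175*a - 1350.
Solving -175*a - 1350 = 0 yields a = -54/7.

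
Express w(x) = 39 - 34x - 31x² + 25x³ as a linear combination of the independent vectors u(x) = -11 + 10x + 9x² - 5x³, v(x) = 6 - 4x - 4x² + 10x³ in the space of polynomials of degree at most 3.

Identify each element with its coordinate vector in ℝ⁴ via {1, x, …, x³}.
Set up the augmented matrix [u | v | w] and row-reduce.
Row-reducing the augmented matrix gives the unique coefficients (α₁, α₂) = (-3, 1).

w = -3u + v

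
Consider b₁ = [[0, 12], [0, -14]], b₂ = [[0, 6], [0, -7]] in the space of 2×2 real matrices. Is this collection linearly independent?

linearly dependent

Write each element as a coordinate vector in ℝ⁴ using {E₁₁, E₁₂, E₂₁, E₂₂}.
Place the vectors as rows of a 2×4 matrix and reduce to echelon form.
The reduction yields 1 nonzero row, so the rank is 1.
Since rank 1 < 2, the set is linearly dependent.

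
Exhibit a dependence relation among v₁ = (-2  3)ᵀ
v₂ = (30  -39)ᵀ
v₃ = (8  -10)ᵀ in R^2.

3v₁ + v₂ - 3v₃ = 0

Row-reduce the matrix with v₁, v₂, v₃ as columns; the null space gives the coefficients.
One solution (up to scaling) is (3, 1, -3).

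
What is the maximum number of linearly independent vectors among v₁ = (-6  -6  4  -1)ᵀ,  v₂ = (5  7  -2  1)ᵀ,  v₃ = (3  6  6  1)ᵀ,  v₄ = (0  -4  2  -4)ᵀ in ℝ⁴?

Put the 4×4 matrix [v₁|v₂|v₃|v₄] into echelon form.
Reduction leaves 4 leading entries, giving rank 4.

4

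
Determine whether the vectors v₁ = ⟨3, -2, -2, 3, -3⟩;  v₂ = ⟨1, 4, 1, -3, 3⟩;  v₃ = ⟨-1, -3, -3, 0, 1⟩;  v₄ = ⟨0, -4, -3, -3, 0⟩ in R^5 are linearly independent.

Place the vectors as rows of a 4×5 matrix and reduce to echelon form.
The reduction yields 4 nonzero rows, so the rank is 4.
Since rank = 4 (the number of vectors), the set is linearly independent.

linearly independent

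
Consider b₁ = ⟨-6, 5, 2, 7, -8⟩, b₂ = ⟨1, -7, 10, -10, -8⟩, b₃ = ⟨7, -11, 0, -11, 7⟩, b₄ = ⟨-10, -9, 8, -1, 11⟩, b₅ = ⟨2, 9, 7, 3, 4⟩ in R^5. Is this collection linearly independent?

Place the vectors as rows of a 5×5 matrix and reduce to echelon form.
The reduction yields 5 nonzero rows, so the rank is 5.
Since rank = 5 (the number of vectors), the set is linearly independent.

linearly independent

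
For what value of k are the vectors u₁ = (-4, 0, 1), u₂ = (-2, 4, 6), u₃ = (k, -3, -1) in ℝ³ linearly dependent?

k = -25/2

Place the vectors as rows of a 3×3 matrix; dependence ⇔ determinant zero.
Expanding, det = -4*k - 50.
This vanishes exactly when k = -25/2.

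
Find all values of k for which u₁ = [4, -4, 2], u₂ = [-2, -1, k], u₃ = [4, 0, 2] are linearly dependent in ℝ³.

Place the vectors as rows of a 3×3 matrix; dependence ⇔ determinant zero.
Expanding, det = -16*k - 16.
This vanishes exactly when k = -1.

k = -1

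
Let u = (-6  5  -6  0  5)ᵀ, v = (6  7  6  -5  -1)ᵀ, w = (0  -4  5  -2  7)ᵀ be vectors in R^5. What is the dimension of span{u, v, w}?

dim = 3

Apply Gaussian elimination to the matrix whose rows are u, v, w.
The echelon form has 3 nonzero rows, so the rank is 3.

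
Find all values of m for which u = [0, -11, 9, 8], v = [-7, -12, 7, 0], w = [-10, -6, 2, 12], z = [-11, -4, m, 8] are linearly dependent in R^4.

The set is linearly dependent precisely when det[u; v; w; z] = 0.
Cofactor expansion gives det = 1548*m + 172.
Solving 1548*m + 172 = 0 yields m = -1/9.

m = -1/9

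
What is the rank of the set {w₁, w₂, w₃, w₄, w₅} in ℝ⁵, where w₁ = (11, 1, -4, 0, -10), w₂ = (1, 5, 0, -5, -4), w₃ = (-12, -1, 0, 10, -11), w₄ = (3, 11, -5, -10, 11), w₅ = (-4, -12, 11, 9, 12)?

rank 5

Form the matrix with w₁, w₂, w₃, w₄, w₅ as columns and reduce.
There are 5 pivot columns, so rank = 5.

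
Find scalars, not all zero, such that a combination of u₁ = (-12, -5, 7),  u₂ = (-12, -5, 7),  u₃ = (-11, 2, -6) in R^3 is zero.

u₁ - u₂ = 0

Write the vectors as columns of a matrix and find a nonzero vector in its null space.
A generator of the null space is (1, -1, 0).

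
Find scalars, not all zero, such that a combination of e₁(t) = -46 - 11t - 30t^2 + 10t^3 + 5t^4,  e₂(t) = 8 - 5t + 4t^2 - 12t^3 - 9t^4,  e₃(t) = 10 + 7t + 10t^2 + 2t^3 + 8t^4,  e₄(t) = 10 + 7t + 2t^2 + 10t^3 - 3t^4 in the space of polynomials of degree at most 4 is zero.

e₁ + 2e₂ + 2e₃ + e₄ = 0

Pass to coordinate vectors relative to the basis {1, t, …, t^4}.
Write the vectors as columns of a matrix and find a nonzero vector in its null space.
One solution (up to scaling) is (1, 2, 2, 1).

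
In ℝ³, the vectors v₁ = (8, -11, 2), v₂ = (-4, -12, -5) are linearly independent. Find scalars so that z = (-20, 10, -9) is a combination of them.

Set up the augmented matrix [v₁ | v₂ | z] and row-reduce.
Back-substitution yields (α₁, α₂) = (-2, 1).

z = -2v₁ + v₂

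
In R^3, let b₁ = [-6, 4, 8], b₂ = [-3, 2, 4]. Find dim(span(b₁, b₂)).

Apply Gaussian elimination to the matrix whose rows are b₁, b₂.
There is 1 pivot column, so rank = 1.

dim = 1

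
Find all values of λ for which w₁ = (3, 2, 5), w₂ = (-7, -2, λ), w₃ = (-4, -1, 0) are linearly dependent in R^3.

The vectors are dependent exactly when the determinant of the matrix with rows w₁, w₂, w₃ vanishes.
Expanding, det = -5*λ - 5.
Setting this to zero gives λ = -1.

λ = -1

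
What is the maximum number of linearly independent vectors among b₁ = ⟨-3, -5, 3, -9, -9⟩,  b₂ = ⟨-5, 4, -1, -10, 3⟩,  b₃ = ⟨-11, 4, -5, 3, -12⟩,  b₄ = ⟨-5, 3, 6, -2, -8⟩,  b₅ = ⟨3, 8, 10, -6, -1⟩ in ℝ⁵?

Form the matrix with b₁, b₂, b₃, b₄, b₅ as columns and reduce.
Exactly 5 pivots survive; hence the rank is 5.

5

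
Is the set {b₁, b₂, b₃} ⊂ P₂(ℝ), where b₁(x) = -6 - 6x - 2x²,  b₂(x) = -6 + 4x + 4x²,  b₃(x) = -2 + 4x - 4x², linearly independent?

linearly independent

Write each element as a coordinate vector in ℝ³ using {1, x, x²}.
Form the 3×3 matrix with these as columns; its determinant is 416.
A nonzero determinant means the columns are linearly independent.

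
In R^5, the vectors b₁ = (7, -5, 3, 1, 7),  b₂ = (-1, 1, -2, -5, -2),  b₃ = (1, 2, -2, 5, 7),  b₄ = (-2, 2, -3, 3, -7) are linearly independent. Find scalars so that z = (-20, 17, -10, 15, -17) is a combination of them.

z = -3b₁ - 2b₂ + b₃ + b₄

Solve the system with b₁, b₂, b₃, b₄ as columns and z as the right-hand side.
Row-reducing the augmented matrix gives the unique coefficients (c₁, …, c₄) = (-3, -2, 1, 1).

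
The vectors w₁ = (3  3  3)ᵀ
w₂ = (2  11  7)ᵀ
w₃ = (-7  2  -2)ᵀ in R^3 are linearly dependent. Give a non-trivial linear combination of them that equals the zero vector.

3w₁ - w₂ + w₃ = 0

Set up α₁w₁ + … + α₃w₃ = 0 and solve the homogeneous system.
A generator of the null space is (3, -1, 1).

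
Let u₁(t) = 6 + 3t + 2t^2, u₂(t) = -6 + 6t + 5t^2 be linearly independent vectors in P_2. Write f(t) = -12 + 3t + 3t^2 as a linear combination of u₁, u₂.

Work in coordinates with respect to the standard basis {1, t, t^2}.
Set up the augmented matrix [u₁ | u₂ | f] and row-reduce.
The system has the unique solution (α₁, α₂) = (-1, 1).

f = -u₁ + u₂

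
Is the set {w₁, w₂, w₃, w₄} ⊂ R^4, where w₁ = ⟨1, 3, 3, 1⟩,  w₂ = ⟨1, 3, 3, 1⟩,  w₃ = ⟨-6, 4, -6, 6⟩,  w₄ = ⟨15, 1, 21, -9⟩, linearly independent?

linearly dependent

Two of the vectors are equal, giving an immediate dependence.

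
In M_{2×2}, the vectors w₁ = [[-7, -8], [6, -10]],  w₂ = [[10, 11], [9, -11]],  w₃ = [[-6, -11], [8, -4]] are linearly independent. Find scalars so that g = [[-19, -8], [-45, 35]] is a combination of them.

g = w₁ - 3w₂ - 3w₃

Work in coordinates with respect to the standard basis {E₁₁, E₁₂, E₂₁, E₂₂}.
Solve the system with w₁, w₂, w₃ as columns and g as the right-hand side.
Row-reducing the augmented matrix gives the unique coefficients (α₁, α₂, α₃) = (1, -3, -3).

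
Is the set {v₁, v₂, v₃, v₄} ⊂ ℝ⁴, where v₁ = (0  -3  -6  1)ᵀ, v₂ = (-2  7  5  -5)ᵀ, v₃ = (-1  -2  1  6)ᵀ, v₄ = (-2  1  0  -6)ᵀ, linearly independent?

The matrix [v₁|v₂|v₃|v₄] has determinant 451.
A nonzero determinant means the columns are linearly independent.

linearly independent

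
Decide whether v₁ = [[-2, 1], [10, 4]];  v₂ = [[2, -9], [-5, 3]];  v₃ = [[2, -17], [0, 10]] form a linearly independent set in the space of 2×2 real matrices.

Write each element as a coordinate vector in ℝ⁴ using {E₁₁, E₁₂, E₂₁, E₂₂}.
Row-reduce the matrix whose columns are v₁, v₂, v₃.
The reduction yields 2 nonzero rows, so the rank is 2.
Since rank 2 < 3, the set is linearly dependent.
Indeed v₁ + 2v₂ - v₃ = 0.

linearly dependent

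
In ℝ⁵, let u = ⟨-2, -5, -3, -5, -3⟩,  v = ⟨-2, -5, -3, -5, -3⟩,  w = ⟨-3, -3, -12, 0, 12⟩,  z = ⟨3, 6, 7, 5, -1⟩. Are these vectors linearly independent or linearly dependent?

linearly dependent

Place the vectors as rows of a 4×5 matrix and reduce to echelon form.
The reduction yields 2 nonzero rows, so the rank is 2.
Since rank 2 < 4, the set is linearly dependent.
Indeed u - v = 0.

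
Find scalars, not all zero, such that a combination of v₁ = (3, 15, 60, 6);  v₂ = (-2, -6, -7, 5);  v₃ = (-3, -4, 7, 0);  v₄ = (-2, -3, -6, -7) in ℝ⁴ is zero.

v₁ + 3v₂ - 3v₃ + 3v₄ = 0

Row-reduce the matrix with v₁, v₂, v₃, v₄ as columns; the null space gives the coefficients.
One solution (up to scaling) is (1, 3, -3, 3).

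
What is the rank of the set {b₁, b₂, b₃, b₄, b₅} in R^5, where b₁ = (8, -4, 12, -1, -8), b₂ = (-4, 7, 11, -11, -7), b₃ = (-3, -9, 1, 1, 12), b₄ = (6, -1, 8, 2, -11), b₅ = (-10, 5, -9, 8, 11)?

5

Form the matrix with b₁, b₂, b₃, b₄, b₅ as columns and reduce.
There are 5 pivot columns, so rank = 5.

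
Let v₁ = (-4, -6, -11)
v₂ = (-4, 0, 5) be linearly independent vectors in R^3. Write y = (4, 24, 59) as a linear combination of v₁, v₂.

y = -4v₁ + 3v₂

Since v₁, v₂ are independent, the coefficients expressing y are uniquely determined by a linear system.
Back-substitution yields (c₁, c₂) = (-4, 3).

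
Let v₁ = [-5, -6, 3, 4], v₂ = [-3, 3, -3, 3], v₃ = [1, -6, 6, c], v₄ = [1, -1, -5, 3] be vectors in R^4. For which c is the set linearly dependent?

c = -26/11

The vectors are dependent exactly when the determinant of the matrix with rows v₁, v₂, v₃, v₄ vanishes.
Expanding, det = -198*c - 468.
Setting this to zero gives c = -26/11.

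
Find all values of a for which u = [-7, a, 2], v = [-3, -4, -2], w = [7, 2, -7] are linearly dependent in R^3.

Dependence holds iff the 3×3 matrix [u v w] is singular.
Expanding, det = -35*a - 180.
Solving -35*a - 180 = 0 yields a = -36/7.

a = -36/7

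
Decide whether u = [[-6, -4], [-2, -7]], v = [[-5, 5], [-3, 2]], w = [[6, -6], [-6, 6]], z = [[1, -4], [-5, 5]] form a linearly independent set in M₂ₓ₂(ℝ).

Write each element as a coordinate vector in ℝ⁴ using {E₁₁, E₁₂, E₂₁, E₂₂}.
The matrix [u|v|w|z] has determinant 1392.
A nonzero determinant means the columns are linearly independent.

linearly independent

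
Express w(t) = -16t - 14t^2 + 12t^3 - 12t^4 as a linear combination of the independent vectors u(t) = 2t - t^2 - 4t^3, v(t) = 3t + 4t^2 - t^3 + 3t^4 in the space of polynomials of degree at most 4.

w = -2u - 4v

Take coordinate vectors relative to {1, t, …, t^4}.
Set up the augmented matrix [u | v | w] and row-reduce.
The system has the unique solution (α₁, α₂) = (-2, -4).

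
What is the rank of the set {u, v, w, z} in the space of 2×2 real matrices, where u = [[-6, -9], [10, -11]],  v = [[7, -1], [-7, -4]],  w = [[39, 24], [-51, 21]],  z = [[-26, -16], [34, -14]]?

2

Pass to coordinate vectors with respect to the basis {E₁₁, E₁₂, E₂₁, E₂₂}.
Apply Gaussian elimination to the matrix whose rows are u, v, w, z.
Reduction leaves 2 leading entries, giving rank 2.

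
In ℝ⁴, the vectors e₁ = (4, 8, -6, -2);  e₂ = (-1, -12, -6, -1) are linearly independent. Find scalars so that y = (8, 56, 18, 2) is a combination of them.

Write y = a₁e₁ + a₂e₂ and equate components.
Back-substitution yields (a₁, a₂) = (1, -4).

y = e₁ - 4e₂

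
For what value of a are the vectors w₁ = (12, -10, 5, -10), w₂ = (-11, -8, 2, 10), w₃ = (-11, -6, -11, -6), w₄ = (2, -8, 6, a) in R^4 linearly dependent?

a = 11/5

Dependence holds iff the 4×4 matrix [w₁ w₂ w₃ w₄] is singular.
Expanding, det = 2520*a - 5544.
Setting this to zero gives a = 11/5.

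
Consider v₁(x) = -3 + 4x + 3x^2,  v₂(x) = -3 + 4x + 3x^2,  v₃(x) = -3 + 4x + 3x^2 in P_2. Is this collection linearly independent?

Take coordinates with respect to the standard basis {1, x, x^2}.
Row-reduce the matrix whose columns are v₁, v₂, v₃.
The reduction yields 1 nonzero row, so the rank is 1.
Since rank 1 < 3, the set is linearly dependent.

linearly dependent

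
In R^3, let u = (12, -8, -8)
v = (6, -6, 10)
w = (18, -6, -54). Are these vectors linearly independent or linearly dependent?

linearly dependent

Place the vectors as rows of a 3×3 matrix and reduce to echelon form.
The reduction yields 2 nonzero rows, so the rank is 2.
Since rank 2 < 3, the set is linearly dependent.
Indeed 3u - 3v - w = 0.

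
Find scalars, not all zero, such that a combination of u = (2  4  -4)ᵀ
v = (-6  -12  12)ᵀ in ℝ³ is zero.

Row-reduce the matrix with u, v as columns; the null space gives the coefficients.
One solution (up to scaling) is (3, 1).

3u + v = 0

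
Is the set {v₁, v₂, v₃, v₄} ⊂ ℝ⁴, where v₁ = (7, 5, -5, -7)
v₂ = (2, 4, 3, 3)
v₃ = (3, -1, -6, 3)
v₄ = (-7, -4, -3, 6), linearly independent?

Row-reduce the matrix whose columns are v₁, v₂, v₃, v₄.
The reduction yields 4 nonzero rows, so the rank is 4.
Since rank = 4 (the number of vectors), the set is linearly independent.

linearly independent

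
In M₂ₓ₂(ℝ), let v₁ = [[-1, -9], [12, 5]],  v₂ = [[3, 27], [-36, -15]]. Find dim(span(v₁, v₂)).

1

Use coordinates relative to {E₁₁, E₁₂, E₂₁, E₂₂}.
Row-reduce the 2×4 matrix with these as rows.
Reduction leaves 1 leading entry, giving rank 1.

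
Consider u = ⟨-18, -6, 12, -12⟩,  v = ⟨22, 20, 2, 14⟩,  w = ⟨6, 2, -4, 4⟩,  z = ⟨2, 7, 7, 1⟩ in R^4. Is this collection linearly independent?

linearly dependent

Place the vectors as rows of a 4×4 matrix and reduce to echelon form.
The reduction yields 2 nonzero rows, so the rank is 2.
Since rank 2 < 4, the set is linearly dependent.
Indeed u + 3w = 0.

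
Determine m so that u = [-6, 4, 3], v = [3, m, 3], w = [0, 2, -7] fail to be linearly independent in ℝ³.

Place the vectors as rows of a 3×3 matrix; dependence ⇔ determinant zero.
Cofactor expansion gives det = 42*m + 138.
Setting this to zero gives m = -23/7.

m = -23/7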